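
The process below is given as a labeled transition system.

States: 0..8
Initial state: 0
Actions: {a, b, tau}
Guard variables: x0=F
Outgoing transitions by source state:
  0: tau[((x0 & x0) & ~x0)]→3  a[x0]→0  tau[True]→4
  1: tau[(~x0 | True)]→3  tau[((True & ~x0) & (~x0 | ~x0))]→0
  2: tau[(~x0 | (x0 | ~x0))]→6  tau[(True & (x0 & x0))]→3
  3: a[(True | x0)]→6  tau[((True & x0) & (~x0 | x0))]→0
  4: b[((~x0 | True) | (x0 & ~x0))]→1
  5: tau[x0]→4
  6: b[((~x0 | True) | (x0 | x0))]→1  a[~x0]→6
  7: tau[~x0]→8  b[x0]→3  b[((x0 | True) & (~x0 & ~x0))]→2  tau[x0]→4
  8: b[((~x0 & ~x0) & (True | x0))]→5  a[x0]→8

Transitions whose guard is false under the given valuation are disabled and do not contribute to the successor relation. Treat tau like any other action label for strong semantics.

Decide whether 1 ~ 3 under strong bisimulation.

Answer: NOT BISIMILAR

Trace:
Refine partition for ~:
  P[0] = {{0,1,2,3,4,5,6,7,8}}
  P[1] = {{0,1,2},{3},{4,8},{5},{6},{7}}
  P[2] = {{0},{1},{2},{3},{4},{5},{6},{7},{8}}
stable after 3 split(s): 9 block(s)
1∈{1}, 3∈{3}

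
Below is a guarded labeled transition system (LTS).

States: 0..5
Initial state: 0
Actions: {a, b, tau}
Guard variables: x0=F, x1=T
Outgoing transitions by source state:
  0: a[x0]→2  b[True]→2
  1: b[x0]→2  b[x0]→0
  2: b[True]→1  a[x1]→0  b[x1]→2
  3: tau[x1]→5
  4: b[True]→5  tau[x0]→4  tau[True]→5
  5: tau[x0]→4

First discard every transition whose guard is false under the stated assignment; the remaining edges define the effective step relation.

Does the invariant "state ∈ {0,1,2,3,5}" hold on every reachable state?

Answer: INVARIANT HOLDS

Working:
Inv-set: {0,1,2,3,5}
Reach set: {0,1,2}
  0: ✓
  1: ✓
  2: ✓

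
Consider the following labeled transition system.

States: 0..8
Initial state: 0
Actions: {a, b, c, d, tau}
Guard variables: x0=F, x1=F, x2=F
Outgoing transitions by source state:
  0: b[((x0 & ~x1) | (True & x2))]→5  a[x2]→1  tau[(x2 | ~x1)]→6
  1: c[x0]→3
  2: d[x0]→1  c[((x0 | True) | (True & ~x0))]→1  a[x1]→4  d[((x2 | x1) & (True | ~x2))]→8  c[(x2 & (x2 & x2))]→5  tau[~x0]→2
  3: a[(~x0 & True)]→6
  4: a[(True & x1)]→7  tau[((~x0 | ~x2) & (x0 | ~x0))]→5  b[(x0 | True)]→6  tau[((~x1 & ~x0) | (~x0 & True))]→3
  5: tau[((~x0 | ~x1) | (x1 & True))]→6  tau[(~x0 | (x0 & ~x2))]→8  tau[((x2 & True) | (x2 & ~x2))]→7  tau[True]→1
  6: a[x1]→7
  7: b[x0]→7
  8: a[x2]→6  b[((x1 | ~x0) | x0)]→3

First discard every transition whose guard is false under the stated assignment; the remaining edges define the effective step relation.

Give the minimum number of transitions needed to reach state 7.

Answer: UNREACHABLE

Trace:
Breadth-first toward 7:
  depth 0: {0}
  depth 1: {6}
7 never appears.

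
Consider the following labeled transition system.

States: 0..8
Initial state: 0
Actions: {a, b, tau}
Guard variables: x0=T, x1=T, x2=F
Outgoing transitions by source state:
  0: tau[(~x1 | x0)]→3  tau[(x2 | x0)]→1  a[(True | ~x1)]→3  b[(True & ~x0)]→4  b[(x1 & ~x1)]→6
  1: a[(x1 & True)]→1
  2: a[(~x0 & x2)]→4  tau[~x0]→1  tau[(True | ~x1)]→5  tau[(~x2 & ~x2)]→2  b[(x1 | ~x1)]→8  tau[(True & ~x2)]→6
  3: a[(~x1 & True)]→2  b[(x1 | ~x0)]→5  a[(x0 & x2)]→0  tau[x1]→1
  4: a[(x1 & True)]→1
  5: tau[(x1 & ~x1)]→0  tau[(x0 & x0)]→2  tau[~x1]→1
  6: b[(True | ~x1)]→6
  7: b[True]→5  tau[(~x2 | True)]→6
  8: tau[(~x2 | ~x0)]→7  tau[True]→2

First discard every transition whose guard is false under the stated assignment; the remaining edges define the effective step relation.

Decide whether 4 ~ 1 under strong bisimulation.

Answer: BISIMILAR

Trace:
Refine partition for ~:
  π0 = {{0,1,2,3,4,5,6,7,8}}
  π1 = {{0},{1,4},{2,3,7},{5,8},{6}}
  π2 = {{0},{1,4},{2},{3},{5,8},{6},{7}}
  π3 = {{0},{1,4},{2},{3},{5},{6},{7},{8}}
Fixed point at round 4; 8 class(es).
4∈{1,4}, 1∈{1,4}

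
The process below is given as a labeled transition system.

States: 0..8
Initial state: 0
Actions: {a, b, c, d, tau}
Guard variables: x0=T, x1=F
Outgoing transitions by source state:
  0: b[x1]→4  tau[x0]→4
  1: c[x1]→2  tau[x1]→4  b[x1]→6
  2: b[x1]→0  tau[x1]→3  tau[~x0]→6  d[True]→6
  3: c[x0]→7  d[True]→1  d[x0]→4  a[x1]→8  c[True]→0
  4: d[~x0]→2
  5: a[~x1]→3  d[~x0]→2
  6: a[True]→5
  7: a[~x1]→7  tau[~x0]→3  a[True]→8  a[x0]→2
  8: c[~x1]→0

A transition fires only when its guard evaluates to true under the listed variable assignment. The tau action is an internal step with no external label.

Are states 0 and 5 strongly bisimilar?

Answer: NOT BISIMILAR

Working:
Bisimulation quotient by refinement:
  P[0] = {{0,1,2,3,4,5,6,7,8}}
  P[1] = {{0},{1,4},{2},{3},{5,6,7},{8}}
  P[2] = {{0},{1,4},{2},{3},{5},{6},{7},{8}}
Fixed point at round 3; 8 class(es).
class of 0: {0}; class of 5: {5}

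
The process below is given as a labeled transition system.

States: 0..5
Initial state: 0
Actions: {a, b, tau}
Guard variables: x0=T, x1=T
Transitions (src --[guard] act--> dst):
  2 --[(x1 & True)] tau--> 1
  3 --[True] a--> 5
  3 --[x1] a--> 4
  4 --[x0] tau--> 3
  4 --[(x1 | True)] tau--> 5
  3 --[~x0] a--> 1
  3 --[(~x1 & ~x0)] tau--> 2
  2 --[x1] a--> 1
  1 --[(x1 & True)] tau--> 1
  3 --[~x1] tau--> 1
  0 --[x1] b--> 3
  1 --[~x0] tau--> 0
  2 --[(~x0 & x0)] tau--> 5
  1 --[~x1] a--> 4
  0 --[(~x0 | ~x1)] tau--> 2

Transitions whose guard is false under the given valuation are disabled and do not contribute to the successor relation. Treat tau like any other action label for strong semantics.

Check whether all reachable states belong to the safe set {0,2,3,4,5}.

Allowed set {0,2,3,4,5}
R = {0,3,4,5}
  0: ✓
  3: ✓
  4: ✓
  5: ✓

Answer: INVARIANT HOLDS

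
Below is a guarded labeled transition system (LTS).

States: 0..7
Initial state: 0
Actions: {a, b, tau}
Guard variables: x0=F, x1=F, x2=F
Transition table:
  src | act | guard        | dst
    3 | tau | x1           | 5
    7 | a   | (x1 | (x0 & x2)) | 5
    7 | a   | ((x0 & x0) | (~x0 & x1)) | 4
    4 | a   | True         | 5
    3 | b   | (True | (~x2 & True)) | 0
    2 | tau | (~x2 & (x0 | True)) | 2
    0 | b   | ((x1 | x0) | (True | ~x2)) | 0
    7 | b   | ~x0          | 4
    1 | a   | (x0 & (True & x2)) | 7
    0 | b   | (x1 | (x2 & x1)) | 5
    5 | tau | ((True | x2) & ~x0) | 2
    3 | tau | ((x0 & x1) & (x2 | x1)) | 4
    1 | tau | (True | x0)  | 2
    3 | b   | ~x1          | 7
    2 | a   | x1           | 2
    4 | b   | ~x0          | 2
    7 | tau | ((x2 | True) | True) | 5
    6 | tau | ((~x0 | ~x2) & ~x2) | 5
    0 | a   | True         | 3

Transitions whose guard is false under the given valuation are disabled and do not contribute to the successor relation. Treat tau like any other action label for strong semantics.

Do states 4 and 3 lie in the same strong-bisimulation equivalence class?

Answer: NOT BISIMILAR

Trace:
Bisimulation quotient by refinement:
  P[0] = {{0,1,2,3,4,5,6,7}}
  P[1] = {{0,4},{1,2,5,6},{3},{7}}
  P[2] = {{0},{1,2,5,6},{3},{4},{7}}
5 equivalence class(es) (converged in 3)
class of 4: {4}; class of 3: {3}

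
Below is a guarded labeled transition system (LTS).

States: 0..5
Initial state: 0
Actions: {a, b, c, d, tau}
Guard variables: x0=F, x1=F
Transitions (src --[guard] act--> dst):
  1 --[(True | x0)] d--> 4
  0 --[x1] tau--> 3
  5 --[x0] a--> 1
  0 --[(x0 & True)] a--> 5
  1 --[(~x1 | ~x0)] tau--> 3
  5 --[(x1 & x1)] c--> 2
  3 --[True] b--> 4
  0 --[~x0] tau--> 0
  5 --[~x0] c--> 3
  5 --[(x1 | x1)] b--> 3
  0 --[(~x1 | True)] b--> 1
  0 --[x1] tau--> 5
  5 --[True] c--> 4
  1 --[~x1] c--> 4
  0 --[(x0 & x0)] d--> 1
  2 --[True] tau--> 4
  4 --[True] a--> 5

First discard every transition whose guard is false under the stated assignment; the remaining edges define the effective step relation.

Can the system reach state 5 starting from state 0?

After dropping false guards: 10 live edges.
L0 = {0}
L1 = {1}  total {0,1}
L2 = {3,4}  total {0,1,3,4}
L3 = {5}  total {0,1,3,4,5}
Reach set: {0,1,3,4,5}
Path to 5: b·d·a

Answer: REACHABLE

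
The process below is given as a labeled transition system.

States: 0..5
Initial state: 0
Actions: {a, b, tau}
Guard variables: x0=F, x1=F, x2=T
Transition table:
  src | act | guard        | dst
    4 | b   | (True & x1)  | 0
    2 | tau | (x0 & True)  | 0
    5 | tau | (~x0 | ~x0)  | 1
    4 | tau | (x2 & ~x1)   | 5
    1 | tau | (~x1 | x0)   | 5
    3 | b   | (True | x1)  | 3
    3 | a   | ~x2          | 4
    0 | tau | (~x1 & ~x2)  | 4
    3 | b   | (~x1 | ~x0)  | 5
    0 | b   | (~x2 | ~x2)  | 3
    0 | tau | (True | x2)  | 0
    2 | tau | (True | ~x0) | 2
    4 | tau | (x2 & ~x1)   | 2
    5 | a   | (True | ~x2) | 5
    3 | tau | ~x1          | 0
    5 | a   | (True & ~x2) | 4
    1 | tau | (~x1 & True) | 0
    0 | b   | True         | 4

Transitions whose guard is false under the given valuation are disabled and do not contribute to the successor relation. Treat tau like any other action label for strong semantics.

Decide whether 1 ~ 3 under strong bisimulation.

Answer: NOT BISIMILAR

Trace:
Bisimulation quotient by refinement:
  round 0: {{0,1,2,3,4,5}}
  round 1: {{0,3},{1,2,4},{5}}
  round 2: {{0},{1},{2},{3},{4},{5}}
stable after 3 split(s): 6 block(s)
class of 1: {1}; class of 3: {3}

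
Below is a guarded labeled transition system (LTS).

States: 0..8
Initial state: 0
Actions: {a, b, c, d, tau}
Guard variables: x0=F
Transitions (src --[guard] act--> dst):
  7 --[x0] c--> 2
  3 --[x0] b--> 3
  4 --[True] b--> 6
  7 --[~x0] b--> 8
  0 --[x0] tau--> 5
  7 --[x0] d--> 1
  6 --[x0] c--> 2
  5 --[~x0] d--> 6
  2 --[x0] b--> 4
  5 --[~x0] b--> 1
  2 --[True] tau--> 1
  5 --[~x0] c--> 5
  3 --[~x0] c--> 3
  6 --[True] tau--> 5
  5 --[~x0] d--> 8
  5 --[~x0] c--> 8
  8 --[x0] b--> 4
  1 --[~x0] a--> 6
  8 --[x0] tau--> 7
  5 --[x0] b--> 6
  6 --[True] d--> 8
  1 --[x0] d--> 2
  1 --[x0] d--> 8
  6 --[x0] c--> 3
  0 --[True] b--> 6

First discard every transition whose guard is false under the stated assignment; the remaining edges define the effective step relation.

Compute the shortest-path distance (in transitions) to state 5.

Layered search for 5:
  L0 = {0}
  L1 = {6}
  L2 = {5,8}
depth(5)=2, e.g. b·tau

Answer: 2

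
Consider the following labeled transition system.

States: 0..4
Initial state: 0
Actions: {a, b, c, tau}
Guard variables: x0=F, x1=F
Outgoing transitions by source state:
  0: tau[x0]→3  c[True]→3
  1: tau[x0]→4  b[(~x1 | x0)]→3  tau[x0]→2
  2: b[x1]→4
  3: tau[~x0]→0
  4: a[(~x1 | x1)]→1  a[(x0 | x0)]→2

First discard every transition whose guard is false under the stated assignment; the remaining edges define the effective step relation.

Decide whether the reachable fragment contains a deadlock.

Reach set: {0,3}
  0: c→3  [deg 1]
  3: tau→0  [deg 1]

Answer: DEADLOCK-FREE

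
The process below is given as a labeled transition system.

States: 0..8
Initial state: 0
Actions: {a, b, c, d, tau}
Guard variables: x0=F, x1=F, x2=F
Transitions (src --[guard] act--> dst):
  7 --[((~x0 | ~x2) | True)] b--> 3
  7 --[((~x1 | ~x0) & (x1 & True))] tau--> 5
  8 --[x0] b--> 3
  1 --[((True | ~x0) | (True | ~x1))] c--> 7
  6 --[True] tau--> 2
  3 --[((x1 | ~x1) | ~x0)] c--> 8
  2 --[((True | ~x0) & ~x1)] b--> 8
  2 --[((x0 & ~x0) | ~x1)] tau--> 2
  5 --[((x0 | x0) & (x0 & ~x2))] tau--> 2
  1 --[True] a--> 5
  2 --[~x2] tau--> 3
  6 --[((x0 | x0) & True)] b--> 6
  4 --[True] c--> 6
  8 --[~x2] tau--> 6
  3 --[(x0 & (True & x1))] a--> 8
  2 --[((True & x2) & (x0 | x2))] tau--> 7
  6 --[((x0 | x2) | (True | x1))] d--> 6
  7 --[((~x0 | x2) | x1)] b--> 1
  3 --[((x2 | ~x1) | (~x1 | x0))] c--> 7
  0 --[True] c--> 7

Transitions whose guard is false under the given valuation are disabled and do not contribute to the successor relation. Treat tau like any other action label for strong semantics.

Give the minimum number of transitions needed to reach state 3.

Breadth-first toward 3:
  L0 = {0}
  L1 = {7}
  L2 = {1,3}
3 enters at depth 2; path c·b

Answer: 2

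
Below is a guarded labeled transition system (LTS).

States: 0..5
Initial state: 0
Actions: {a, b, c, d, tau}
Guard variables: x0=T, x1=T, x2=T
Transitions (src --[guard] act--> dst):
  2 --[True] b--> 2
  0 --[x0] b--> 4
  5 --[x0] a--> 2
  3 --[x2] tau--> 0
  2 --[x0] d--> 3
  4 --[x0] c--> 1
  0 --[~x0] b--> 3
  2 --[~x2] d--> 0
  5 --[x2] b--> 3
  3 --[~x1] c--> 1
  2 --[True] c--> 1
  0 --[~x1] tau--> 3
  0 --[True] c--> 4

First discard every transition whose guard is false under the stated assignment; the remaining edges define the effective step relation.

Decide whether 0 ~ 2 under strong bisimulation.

Answer: NOT BISIMILAR

Analysis:
Bisimulation quotient by refinement:
  round 0: {{0,1,2,3,4,5}}
  round 1: {{0},{1},{2},{3},{4},{5}}
stable after 2 split(s): 6 block(s)
0∈{0}, 2∈{2}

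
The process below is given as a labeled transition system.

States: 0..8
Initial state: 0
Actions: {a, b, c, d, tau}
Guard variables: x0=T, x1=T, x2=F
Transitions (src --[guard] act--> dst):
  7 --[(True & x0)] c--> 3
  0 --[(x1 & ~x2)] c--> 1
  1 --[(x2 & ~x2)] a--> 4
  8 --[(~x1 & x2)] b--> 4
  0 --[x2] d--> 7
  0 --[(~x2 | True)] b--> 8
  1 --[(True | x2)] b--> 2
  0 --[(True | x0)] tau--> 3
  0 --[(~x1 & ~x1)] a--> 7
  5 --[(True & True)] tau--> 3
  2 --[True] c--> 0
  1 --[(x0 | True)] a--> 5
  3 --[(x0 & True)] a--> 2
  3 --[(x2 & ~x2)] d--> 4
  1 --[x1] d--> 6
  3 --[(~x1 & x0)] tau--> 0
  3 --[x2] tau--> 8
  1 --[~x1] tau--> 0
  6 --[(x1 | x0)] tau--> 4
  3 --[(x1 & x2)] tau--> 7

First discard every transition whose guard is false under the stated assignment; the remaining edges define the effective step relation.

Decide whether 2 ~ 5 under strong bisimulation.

Answer: NOT BISIMILAR

Working:
Compute ~ classes (split until stable):
  π0 = {{0,1,2,3,4,5,6,7,8}}
  π1 = {{0},{1},{2,7},{3},{4,8},{5,6}}
  π2 = {{0},{1},{2},{3},{4,8},{5},{6},{7}}
Fixed point at round 3; 8 class(es).
[2]={2}  [5]={5}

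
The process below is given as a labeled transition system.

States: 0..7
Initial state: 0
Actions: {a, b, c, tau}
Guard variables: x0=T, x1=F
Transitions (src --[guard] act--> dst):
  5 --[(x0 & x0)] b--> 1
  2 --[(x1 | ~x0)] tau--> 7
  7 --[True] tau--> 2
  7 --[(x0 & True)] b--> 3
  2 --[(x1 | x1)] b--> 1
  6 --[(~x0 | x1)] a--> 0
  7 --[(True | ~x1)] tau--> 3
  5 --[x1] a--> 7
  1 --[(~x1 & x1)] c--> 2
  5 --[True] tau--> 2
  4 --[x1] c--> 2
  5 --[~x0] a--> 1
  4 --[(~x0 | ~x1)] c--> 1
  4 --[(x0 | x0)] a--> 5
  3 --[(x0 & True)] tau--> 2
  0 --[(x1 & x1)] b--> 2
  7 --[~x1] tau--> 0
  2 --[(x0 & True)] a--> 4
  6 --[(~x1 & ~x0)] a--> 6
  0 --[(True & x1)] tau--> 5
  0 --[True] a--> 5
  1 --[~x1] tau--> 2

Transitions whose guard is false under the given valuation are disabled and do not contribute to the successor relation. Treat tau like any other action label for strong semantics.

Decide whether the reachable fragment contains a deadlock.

Answer: DEADLOCK-FREE

Working:
Reachable = {0,1,2,4,5}
  0: a→5  [deg 1]
  1: tau→2  [deg 1]
  2: a→4  [deg 1]
  4: a→5  c→1  [deg 2]
  5: b→1  tau→2  [deg 2]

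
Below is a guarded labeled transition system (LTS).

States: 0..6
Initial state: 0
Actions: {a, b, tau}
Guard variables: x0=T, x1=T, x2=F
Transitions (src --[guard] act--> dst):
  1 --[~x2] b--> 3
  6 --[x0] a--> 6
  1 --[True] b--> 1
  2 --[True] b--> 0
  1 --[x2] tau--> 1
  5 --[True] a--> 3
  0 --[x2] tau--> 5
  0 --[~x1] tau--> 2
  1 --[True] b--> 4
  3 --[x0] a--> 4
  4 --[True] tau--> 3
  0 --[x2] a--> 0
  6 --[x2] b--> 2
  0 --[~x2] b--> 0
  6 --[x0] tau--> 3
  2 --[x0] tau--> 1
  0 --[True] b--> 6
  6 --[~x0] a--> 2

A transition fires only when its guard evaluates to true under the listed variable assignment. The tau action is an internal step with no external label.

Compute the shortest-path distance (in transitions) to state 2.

BFS to 2:
  Layer 0: {0}
  Layer 1: {6}
  Layer 2: {3}
  Layer 3: {4}
2 never appears.

Answer: UNREACHABLE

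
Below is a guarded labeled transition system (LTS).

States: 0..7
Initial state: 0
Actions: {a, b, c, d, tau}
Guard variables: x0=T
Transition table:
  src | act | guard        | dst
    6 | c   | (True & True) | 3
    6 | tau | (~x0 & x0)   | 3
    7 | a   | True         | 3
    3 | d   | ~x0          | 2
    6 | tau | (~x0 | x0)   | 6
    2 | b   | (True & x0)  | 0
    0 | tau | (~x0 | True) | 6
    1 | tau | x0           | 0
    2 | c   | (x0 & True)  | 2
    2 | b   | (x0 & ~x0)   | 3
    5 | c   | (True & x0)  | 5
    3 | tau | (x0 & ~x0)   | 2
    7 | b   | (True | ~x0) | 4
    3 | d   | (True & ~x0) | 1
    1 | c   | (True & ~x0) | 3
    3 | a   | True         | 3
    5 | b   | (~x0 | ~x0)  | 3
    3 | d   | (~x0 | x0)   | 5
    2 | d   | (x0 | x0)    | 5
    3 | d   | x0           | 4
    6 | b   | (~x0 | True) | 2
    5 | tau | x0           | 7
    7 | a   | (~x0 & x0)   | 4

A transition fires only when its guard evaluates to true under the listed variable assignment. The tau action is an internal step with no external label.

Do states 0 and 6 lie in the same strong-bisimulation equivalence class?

Answer: NOT BISIMILAR

Trace:
Refine partition for ~:
  round 0: {{0,1,2,3,4,5,6,7}}
  round 1: {{0,1},{2},{3},{4},{5},{6},{7}}
  round 2: {{0},{1},{2},{3},{4},{5},{6},{7}}
Fixed point at round 3; 8 class(es).
class of 0: {0}; class of 6: {6}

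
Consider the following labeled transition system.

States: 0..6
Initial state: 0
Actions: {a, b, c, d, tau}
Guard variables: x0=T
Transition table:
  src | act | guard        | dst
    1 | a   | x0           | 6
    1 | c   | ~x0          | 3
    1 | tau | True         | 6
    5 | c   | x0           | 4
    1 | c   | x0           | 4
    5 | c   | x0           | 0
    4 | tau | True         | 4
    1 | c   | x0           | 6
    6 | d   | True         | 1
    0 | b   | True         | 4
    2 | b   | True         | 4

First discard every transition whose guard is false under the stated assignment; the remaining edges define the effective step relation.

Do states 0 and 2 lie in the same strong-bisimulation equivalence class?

Answer: BISIMILAR

Working:
Refine partition for ~:
  P[0] = {{0,1,2,3,4,5,6}}
  P[1] = {{0,2},{1},{3},{4},{5},{6}}
stable after 2 split(s): 6 block(s)
class of 0: {0,2}; class of 2: {0,2}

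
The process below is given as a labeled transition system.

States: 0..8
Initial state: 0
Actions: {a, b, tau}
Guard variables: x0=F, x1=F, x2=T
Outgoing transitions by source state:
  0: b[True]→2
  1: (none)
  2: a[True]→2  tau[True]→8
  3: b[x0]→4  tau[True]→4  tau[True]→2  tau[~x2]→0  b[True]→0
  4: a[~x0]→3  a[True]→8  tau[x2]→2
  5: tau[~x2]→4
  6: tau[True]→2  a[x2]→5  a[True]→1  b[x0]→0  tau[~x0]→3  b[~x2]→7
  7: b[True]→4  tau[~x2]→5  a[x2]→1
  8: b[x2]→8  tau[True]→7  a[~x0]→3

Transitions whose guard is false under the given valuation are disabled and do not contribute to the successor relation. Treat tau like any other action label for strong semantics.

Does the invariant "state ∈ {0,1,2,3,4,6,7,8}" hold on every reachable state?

Answer: INVARIANT HOLDS

Trace:
Allowed set {0,1,2,3,4,6,7,8}
R = {0,1,2,3,4,7,8}
  0: ✓
  1: ✓
  2: ✓
  3: ✓
  4: ✓
  7: ✓
  8: ✓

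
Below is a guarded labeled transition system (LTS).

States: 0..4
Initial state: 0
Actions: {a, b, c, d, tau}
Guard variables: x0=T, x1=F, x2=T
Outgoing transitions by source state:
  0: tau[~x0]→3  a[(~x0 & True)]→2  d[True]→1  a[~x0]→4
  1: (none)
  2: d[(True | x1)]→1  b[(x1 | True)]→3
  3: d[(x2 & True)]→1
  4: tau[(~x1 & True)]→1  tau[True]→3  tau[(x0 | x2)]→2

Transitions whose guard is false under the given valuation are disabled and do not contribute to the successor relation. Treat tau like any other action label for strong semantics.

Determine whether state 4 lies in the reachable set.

Answer: UNREACHABLE

Analysis:
Guard filter leaves 7 enabled edge(s).
Layer 0: {0}
Layer 1: {1}  total {0,1}
Reachable = {0,1}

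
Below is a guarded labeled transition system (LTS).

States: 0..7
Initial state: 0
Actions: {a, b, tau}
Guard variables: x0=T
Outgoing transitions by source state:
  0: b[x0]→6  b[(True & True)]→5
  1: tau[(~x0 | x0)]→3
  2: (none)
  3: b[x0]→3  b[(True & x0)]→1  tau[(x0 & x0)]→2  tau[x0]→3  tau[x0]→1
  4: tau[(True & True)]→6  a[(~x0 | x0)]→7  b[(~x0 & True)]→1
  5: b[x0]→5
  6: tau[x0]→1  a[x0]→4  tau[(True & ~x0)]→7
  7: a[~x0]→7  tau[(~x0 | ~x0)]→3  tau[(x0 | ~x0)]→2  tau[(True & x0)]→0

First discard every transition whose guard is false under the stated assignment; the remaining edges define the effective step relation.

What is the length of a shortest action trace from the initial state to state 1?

Breadth-first toward 1:
  Layer 0: {0}
  Layer 1: {5,6}
  Layer 2: {1,4}
first hit 1 at d=2 via b·tau

Answer: 2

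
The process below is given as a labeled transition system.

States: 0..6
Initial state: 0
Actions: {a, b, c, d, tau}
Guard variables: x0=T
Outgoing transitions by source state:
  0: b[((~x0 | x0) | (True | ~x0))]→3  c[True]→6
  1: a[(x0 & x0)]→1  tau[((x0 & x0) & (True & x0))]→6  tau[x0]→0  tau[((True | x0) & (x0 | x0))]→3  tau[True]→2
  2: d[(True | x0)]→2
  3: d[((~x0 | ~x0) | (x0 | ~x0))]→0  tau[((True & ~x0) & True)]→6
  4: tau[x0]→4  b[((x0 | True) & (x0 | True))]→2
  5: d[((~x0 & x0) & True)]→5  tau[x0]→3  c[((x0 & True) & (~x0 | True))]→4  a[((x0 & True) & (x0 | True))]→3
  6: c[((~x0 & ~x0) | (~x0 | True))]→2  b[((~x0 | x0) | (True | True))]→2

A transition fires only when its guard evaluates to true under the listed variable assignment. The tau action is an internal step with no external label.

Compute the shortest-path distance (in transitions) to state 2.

Breadth-first toward 2:
  L0 = {0}
  L1 = {3,6}
  L2 = {2}
depth(2)=2, e.g. c·b

Answer: 2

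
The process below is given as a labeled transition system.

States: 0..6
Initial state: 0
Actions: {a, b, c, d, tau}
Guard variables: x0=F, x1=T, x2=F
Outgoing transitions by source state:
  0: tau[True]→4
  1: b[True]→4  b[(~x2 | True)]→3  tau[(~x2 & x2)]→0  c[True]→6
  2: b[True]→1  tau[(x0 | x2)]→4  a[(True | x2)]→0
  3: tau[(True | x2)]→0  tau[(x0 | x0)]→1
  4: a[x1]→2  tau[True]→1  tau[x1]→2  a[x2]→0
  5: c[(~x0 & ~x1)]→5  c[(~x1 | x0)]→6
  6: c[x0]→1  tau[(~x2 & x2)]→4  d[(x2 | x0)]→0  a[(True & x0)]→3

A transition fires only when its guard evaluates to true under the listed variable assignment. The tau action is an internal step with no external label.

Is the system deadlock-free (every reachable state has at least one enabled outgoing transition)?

Reach set: {0,1,2,3,4,6}
  0: tau→4  [deg 1]
  1: b→3  b→4  c→6  [deg 3]
  2: a→0  b→1  [deg 2]
  3: tau→0  [deg 1]
  4: a→2  tau→1  tau→2  [deg 3]
  6: ∅  [STUCK]
witness 6: tau·tau·c

Answer: DEADLOCK at state 6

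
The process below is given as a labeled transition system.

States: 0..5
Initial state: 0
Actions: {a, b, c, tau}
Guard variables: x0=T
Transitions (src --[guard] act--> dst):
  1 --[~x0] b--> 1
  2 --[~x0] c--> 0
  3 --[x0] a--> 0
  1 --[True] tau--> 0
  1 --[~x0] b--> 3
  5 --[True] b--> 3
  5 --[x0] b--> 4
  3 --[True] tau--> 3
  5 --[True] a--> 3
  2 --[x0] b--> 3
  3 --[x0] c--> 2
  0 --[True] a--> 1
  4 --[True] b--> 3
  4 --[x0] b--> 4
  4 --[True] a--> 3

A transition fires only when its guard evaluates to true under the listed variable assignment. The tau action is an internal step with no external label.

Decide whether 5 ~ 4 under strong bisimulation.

Refine partition for ~:
  P[0] = {{0,1,2,3,4,5}}
  P[1] = {{0},{1},{2},{3},{4,5}}
5 equivalence class(es) (converged in 2)
class of 5: {4,5}; class of 4: {4,5}

Answer: BISIMILAR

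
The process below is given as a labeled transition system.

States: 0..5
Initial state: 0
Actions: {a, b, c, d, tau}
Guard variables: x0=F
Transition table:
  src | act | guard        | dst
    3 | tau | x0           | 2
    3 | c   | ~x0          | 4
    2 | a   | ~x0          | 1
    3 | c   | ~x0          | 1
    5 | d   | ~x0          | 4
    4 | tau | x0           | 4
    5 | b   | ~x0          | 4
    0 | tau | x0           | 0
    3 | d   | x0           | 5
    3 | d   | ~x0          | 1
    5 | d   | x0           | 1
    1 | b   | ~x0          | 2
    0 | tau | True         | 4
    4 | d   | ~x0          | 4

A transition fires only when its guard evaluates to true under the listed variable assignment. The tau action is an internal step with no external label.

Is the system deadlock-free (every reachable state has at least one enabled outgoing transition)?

Answer: DEADLOCK-FREE

Analysis:
Reachable = {0,4}
  0: tau→4  [1 exit(s)]
  4: d→4  [1 exit(s)]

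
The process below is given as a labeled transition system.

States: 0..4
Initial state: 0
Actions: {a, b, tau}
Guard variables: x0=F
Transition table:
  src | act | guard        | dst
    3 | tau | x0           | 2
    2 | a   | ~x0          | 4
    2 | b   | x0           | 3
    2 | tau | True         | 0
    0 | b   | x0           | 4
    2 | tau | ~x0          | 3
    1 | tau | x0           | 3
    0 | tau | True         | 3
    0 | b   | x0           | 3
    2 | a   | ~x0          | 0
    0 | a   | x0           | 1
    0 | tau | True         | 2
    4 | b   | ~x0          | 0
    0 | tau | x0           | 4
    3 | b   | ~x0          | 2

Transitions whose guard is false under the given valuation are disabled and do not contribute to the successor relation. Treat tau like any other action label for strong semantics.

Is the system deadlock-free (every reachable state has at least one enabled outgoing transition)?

Reachable = {0,2,3,4}
  0: tau→2  tau→3  [2 exit(s)]
  2: a→0  a→4  tau→0  tau→3  [4 exit(s)]
  3: b→2  [1 exit(s)]
  4: b→0  [1 exit(s)]

Answer: DEADLOCK-FREE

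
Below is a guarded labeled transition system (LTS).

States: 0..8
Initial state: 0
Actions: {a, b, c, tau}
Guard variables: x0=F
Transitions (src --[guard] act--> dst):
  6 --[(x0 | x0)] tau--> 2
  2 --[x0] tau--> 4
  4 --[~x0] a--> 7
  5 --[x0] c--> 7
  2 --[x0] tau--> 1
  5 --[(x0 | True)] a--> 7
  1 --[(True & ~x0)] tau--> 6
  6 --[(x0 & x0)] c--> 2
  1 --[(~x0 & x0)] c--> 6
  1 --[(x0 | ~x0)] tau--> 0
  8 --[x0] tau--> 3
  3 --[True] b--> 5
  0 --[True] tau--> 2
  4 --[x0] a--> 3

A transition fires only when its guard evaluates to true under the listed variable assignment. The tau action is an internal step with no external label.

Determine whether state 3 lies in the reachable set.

After dropping false guards: 6 live edges.
L0 = {0}
L1 = {2}  total {0,2}
Reach set: {0,2}

Answer: UNREACHABLE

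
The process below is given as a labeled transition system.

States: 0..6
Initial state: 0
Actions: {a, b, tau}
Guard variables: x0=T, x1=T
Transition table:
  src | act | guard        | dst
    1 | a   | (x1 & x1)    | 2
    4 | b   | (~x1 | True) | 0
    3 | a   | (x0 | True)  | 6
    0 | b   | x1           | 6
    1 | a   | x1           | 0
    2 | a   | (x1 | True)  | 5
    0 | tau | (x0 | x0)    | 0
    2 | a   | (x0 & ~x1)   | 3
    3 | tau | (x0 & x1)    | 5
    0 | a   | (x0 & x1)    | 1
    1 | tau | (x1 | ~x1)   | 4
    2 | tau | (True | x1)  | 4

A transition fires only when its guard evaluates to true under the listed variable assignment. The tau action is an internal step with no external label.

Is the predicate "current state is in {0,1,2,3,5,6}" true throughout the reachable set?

Inv-set: {0,1,2,3,5,6}
R = {0,1,2,4,5,6}
  0: ✓
  1: ✓
  2: ✓
  4: outside
  5: ✓
  6: ✓
witness against invariant: a·tau → 4

Answer: INVARIANT VIOLATED at state 4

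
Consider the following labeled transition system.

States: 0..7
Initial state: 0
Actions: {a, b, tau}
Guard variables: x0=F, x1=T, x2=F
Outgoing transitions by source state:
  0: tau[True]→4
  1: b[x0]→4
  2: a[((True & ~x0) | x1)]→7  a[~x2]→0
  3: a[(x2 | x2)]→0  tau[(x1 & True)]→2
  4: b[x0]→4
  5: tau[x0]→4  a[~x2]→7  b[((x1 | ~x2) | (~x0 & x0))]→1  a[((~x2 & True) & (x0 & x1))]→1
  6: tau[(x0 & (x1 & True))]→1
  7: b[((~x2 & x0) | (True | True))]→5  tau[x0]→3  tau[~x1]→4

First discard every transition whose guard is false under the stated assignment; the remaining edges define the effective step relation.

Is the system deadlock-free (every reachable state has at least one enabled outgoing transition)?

Answer: DEADLOCK at state 4

Analysis:
Reach set: {0,4}
  0: tau→4  [1 exit(s)]
  4: ∅  [no exit]
Path to 4: tau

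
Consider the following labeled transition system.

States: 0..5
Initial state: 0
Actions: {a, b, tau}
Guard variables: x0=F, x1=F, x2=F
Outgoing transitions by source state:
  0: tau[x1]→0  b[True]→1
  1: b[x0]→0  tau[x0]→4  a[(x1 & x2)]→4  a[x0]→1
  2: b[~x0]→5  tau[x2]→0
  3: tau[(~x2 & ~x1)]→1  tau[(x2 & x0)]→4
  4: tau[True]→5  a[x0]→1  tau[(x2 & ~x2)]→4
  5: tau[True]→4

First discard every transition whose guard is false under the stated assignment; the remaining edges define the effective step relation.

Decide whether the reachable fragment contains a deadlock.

R = {0,1}
  0: b→1  [deg 1]
  1: ∅  [no exit]
witness 1: b

Answer: DEADLOCK at state 1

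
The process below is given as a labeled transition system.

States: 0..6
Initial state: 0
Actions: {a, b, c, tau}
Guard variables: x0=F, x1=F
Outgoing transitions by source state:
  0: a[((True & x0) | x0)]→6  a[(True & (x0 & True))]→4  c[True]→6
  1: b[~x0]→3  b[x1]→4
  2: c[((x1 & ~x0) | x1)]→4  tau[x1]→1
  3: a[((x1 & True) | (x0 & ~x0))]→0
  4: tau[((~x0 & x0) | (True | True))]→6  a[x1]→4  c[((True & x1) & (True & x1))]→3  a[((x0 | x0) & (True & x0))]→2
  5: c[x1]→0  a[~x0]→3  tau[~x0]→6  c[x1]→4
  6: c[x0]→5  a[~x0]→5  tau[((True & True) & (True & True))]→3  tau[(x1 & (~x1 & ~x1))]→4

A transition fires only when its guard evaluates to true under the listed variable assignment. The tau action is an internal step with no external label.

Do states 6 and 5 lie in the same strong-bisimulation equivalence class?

Answer: NOT BISIMILAR

Analysis:
Refine partition for ~:
  P[0] = {{0,1,2,3,4,5,6}}
  P[1] = {{0},{1},{2,3},{4},{5,6}}
  P[2] = {{0},{1},{2,3},{4},{5},{6}}
Fixed point at round 3; 6 class(es).
class of 6: {6}; class of 5: {5}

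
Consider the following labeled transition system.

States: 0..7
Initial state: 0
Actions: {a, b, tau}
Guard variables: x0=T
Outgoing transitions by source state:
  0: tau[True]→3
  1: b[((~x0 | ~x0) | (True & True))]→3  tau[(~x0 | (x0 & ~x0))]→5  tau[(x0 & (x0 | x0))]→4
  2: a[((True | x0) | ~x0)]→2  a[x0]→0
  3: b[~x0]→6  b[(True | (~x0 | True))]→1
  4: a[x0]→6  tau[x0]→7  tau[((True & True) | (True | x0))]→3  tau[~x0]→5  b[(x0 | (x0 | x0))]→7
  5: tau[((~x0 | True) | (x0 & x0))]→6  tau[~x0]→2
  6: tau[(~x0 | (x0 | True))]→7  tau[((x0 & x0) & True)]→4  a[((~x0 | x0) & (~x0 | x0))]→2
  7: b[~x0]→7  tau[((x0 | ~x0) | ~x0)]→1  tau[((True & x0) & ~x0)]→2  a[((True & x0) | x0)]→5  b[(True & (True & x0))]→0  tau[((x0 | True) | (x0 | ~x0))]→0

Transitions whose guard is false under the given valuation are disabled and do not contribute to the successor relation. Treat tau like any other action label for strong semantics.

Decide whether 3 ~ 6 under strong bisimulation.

Bisimulation quotient by refinement:
  P[0] = {{0,1,2,3,4,5,6,7}}
  P[1] = {{0,5},{1},{2},{3},{4,7},{6}}
  P[2] = {{0},{1},{2},{3},{4},{5},{6},{7}}
stable after 3 split(s): 8 block(s)
3∈{3}, 6∈{6}

Answer: NOT BISIMILAR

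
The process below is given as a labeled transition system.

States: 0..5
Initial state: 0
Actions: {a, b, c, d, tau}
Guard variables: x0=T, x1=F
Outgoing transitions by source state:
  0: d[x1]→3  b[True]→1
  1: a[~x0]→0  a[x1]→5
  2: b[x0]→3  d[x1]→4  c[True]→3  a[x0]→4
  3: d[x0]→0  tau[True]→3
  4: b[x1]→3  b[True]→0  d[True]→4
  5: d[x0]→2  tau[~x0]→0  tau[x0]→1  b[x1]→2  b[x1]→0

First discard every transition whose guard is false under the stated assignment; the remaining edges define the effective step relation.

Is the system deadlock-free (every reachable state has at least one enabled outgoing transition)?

Reachable = {0,1}
  0: b→1  [1 exit(s)]
  1: ∅  [STUCK]
trace reaching 1: b

Answer: DEADLOCK at state 1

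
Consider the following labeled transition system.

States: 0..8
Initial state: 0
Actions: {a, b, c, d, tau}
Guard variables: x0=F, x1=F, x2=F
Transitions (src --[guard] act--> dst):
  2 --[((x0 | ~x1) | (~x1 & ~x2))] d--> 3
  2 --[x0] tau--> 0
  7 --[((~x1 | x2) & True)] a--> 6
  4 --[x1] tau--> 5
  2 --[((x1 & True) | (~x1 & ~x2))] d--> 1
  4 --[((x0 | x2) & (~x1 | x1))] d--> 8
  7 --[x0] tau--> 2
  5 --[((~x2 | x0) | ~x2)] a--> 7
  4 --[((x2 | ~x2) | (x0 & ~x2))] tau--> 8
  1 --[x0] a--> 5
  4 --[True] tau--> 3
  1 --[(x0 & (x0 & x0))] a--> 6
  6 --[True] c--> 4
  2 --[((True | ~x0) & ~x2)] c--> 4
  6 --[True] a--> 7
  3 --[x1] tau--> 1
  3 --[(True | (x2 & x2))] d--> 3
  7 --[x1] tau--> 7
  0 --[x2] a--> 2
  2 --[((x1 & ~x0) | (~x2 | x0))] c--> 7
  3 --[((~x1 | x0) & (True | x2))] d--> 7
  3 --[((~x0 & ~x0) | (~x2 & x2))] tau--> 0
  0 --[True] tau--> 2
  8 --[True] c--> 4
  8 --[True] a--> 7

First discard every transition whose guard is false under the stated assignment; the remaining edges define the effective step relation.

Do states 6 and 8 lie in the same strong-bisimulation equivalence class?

Answer: BISIMILAR

Working:
Compute ~ classes (split until stable):
  P[0] = {{0,1,2,3,4,5,6,7,8}}
  P[1] = {{0,4},{1},{2},{3},{5,7},{6,8}}
  P[2] = {{0},{1},{2},{3},{4},{5},{6,8},{7}}
stable after 3 split(s): 8 block(s)
class of 6: {6,8}; class of 8: {6,8}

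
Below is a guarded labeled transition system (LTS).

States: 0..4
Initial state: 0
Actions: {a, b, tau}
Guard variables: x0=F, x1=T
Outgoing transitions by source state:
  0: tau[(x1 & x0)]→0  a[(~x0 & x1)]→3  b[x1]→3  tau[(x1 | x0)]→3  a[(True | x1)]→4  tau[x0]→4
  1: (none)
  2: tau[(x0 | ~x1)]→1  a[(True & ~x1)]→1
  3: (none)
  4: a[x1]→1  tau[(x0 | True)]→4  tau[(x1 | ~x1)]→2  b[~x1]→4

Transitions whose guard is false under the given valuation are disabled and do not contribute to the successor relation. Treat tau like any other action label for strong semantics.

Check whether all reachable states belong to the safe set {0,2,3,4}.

Safe = {0,2,3,4}
Reachable = {0,1,2,3,4}
  0: ok
  1: VIOLATES
  2: ok
  3: ok
  4: ok
reach 1 via a·a — violates

Answer: INVARIANT VIOLATED at state 1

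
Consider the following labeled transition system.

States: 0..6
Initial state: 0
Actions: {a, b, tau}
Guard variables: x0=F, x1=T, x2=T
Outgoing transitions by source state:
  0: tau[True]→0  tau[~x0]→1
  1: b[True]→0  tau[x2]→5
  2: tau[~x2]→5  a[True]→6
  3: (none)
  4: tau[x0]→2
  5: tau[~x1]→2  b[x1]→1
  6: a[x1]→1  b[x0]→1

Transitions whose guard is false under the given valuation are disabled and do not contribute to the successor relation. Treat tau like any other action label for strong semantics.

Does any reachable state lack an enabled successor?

R = {0,1,5}
  0: tau→0  tau→1  [deg 2]
  1: b→0  tau→5  [deg 2]
  5: b→1  [deg 1]

Answer: DEADLOCK-FREE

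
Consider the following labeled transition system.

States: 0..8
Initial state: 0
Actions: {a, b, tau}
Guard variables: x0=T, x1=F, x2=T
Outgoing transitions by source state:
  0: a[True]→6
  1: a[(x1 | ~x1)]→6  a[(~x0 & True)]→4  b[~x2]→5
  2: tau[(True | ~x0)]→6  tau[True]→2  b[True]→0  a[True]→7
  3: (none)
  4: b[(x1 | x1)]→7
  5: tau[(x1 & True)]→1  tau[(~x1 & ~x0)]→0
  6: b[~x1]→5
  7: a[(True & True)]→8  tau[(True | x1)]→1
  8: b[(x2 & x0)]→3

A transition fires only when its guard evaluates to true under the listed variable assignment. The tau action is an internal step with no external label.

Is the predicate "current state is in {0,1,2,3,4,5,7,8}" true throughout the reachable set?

Answer: INVARIANT VIOLATED at state 6

Analysis:
Inv-set: {0,1,2,3,4,5,7,8}
R = {0,5,6}
  0: ✓
  5: ✓
  6: VIOLATES
witness against invariant: a → 6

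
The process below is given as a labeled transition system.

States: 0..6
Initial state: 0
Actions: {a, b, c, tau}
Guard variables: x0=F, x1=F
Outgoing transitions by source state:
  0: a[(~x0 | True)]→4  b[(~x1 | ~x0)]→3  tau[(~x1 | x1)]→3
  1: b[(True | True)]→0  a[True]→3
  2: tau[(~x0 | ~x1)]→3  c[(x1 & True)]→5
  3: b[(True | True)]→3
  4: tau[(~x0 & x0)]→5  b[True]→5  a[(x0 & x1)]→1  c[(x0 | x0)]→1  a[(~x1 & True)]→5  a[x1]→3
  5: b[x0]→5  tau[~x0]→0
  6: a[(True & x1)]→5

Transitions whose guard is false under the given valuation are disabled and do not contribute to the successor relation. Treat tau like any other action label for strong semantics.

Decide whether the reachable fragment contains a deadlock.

Answer: DEADLOCK-FREE

Working:
Reachable = {0,3,4,5}
  0: a→4  b→3  tau→3  [deg 3]
  3: b→3  [deg 1]
  4: a→5  b→5  [deg 2]
  5: tau→0  [deg 1]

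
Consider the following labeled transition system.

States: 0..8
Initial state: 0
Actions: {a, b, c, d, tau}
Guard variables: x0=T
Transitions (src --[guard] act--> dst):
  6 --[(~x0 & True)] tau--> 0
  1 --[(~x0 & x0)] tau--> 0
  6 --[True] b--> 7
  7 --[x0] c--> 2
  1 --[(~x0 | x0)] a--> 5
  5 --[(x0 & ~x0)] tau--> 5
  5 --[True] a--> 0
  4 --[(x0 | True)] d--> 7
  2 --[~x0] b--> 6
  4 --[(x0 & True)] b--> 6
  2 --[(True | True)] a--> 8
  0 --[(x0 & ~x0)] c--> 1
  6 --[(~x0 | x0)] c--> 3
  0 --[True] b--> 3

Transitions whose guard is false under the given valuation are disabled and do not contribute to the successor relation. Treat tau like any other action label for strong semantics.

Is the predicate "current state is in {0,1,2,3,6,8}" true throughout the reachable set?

Answer: INVARIANT HOLDS

Analysis:
Safe = {0,1,2,3,6,8}
Reach set: {0,3}
  0: ok
  3: ok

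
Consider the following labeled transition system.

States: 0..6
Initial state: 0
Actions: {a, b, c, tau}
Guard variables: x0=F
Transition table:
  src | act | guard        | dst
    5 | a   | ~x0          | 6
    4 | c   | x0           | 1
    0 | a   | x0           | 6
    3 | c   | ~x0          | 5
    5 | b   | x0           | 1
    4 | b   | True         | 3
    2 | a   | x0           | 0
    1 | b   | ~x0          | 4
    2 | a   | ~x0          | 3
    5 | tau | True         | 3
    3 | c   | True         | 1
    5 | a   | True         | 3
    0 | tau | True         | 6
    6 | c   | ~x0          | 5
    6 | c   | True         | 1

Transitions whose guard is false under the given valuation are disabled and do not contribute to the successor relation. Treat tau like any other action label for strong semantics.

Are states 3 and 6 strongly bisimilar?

Bisimulation quotient by refinement:
  P[0] = {{0,1,2,3,4,5,6}}
  P[1] = {{0},{1,4},{2},{3,6},{5}}
  P[2] = {{0},{1},{2},{3,6},{4},{5}}
stable after 3 split(s): 6 block(s)
class of 3: {3,6}; class of 6: {3,6}

Answer: BISIMILAR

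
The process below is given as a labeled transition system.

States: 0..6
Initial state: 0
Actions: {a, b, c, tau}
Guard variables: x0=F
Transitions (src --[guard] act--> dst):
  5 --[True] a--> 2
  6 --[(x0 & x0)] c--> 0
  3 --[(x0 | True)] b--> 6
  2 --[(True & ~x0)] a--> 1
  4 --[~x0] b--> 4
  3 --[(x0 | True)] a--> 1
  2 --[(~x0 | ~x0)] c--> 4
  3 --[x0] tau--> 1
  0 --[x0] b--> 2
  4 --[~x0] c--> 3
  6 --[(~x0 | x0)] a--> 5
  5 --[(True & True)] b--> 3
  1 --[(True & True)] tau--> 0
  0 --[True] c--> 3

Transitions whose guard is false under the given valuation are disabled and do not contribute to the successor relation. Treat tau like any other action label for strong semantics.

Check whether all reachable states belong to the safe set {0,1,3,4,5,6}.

Answer: INVARIANT VIOLATED at state 2

Analysis:
Allowed set {0,1,3,4,5,6}
R = {0,1,2,3,4,5,6}
  0: ✓
  1: ✓
  2: ✗ unsafe
  3: ✓
  4: ✓
  5: ✓
  6: ✓
reach 2 via c·b·a·a — violates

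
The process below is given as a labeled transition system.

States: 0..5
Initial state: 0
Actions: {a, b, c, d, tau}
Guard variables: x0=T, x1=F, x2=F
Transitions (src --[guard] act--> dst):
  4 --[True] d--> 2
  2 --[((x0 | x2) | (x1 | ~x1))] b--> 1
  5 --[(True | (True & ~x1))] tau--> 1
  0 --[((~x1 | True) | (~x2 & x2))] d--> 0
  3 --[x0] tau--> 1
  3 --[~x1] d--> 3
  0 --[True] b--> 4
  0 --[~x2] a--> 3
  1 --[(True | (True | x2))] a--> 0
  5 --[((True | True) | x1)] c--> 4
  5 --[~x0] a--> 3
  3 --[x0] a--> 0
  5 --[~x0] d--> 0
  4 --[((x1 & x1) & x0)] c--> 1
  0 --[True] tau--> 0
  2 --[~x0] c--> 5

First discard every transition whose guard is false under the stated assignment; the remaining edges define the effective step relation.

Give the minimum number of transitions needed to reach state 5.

Answer: UNREACHABLE

Analysis:
Layered search for 5:
  L0 = {0}
  L1 = {3,4}
  L2 = {1,2}
5 never appears.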